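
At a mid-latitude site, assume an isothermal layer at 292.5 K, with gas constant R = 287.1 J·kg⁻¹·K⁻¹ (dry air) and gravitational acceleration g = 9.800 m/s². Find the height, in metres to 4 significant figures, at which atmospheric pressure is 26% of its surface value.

Scale height: H = RT/g = 287.1 × 292.5 / 9.800 = 8569.1 m.
Set P/P₀ = exp(−z/H) = 0.26, so z = −H ln(0.26).
−ln(0.26) = 1.3471; z = 8569.1 × 1.3471 = 11543 m.

z ≈ 11540 m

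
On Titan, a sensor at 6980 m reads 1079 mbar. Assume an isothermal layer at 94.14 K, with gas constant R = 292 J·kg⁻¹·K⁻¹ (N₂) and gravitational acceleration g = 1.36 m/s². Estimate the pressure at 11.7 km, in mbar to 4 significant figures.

Scale height: H = RT/g = 292 × 94.14 / 1.36 = 20212 m.
Between two levels, P₂ = P₁ exp(−Δz/H) with Δz = z₂ − z₁.
Δz = 11700 − 6980.0 = 4720.0 m; Δz/H = 4720.0/20212 = 0.23352.
P₂ = 1079 × exp(−0.23352) = 1079 × 0.79174 = 854.29 mbar.

P ≈ 854.3 mbar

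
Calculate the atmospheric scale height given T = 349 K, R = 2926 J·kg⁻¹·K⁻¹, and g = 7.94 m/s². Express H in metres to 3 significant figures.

The scale height of an isothermal atmosphere is H = RT/g.
H = 2926 × 349 / 7.94 = 1021200/7.94 = 128610 m.

H ≈ 129000 m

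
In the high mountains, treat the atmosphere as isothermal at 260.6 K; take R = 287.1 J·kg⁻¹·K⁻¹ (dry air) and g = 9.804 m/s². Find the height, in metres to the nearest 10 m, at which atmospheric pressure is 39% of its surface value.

z ≈ 7190 m

Scale height: H = RT/g = 287.1 × 260.6 / 9.804 = 7631.4 m.
Set P/P₀ = exp(−z/H) = 0.39, so z = −H ln(0.39).
−ln(0.39) = 0.94161; z = 7631.4 × 0.94161 = 7185.8 m.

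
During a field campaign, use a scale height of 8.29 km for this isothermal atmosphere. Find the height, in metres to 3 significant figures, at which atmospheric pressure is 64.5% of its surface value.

z ≈ 3640 m

Set P/P₀ = exp(−z/H) = 0.645, so z = −H ln(0.645).
−ln(0.645) = 0.43850; z = 8290.0 × 0.43850 = 3635.2 m.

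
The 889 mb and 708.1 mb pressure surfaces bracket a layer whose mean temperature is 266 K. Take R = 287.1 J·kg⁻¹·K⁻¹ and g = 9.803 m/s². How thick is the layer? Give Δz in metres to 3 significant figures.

Δz ≈ 1770 m

Hypsometric equation: Δz = (R T̄/g) ln(P₁/P₂).
R T̄/g = 287.1 × 266 / 9.803 = 7790.3 m.
ln(889/708.1) = ln(1.2555) = 0.22753.
Δz = 7790.3 × 0.22753 = 1772.5 m.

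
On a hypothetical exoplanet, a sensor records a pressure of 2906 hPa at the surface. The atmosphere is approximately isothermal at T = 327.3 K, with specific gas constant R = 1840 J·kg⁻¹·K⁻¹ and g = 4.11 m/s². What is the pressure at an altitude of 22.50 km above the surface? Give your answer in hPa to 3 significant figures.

Scale height: H = RT/g = 1840 × 327.3 / 4.11 = 146530 m.
Barometric formula: P = P₀ exp(−z/H).
z/H = 22500/146530 = 0.15355; exp(−0.15355) = 0.85766.
P = 2906 × 0.85766 = 2492.4 hPa.

P ≈ 2490 hPa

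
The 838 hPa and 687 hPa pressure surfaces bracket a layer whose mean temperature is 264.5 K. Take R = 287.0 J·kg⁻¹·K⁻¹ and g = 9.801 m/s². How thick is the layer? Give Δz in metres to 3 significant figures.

Hypsometric equation: Δz = (R T̄/g) ln(P₁/P₂).
R T̄/g = 287.0 × 264.5 / 9.801 = 7745.3 m.
ln(838/687) = ln(1.2198) = 0.19869.
Δz = 7745.3 × 0.19869 = 1538.9 m.

Δz ≈ 1540 m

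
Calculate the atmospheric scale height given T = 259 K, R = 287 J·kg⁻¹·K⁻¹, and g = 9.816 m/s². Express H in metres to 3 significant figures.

H ≈ 7570 m

The scale height of an isothermal atmosphere is H = RT/g.
H = 287 × 259 / 9.816 = 74333/9.816 = 7572.6 m.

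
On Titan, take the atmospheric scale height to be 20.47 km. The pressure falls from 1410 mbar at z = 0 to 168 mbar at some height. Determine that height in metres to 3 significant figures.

z ≈ 43500 m

Invert the barometric formula: z = H ln(P₀/P).
P₀/P = 1410/168 = 8.3929; ln(8.3929) = 2.1274.
z = 20470 × 2.1274 = 43548 m.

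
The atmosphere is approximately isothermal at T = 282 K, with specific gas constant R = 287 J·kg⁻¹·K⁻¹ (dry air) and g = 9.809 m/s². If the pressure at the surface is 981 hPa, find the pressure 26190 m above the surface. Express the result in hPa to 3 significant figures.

P ≈ 41.0 hPa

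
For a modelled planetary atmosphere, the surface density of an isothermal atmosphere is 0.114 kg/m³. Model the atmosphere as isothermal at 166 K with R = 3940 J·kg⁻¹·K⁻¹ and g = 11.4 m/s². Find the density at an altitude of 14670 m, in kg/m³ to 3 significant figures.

ρ ≈ 0.0883 kg/m³

Scale height: H = RT/g = 3940 × 166 / 11.4 = 57372 m.
In an isothermal atmosphere, density decays like pressure: ρ = ρ₀ exp(−z/H).
z/H = 14670/57372 = 0.25570; exp(−0.25570) = 0.77437.
ρ = 0.114 × 0.77437 = 0.088278 kg/m³.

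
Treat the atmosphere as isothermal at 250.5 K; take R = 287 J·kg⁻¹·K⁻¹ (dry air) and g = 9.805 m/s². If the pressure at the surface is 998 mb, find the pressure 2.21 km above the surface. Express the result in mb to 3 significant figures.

Scale height: H = RT/g = 287 × 250.5 / 9.805 = 7332.3 m.
Barometric formula: P = P₀ exp(−z/H).
z/H = 2210.0/7332.3 = 0.30141; exp(−0.30141) = 0.73977.
P = 998 × 0.73977 = 738.29 mb.

P ≈ 738 mb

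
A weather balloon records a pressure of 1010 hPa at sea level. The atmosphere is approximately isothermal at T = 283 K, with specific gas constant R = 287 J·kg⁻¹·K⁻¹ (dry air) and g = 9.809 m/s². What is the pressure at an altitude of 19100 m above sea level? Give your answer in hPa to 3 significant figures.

P ≈ 101 hPa

Scale height: H = RT/g = 287 × 283 / 9.809 = 8280.3 m.
Barometric formula: P = P₀ exp(−z/H).
z/H = 19100/8280.3 = 2.3067; exp(−2.3067) = 0.099589.
P = 1010 × 0.099589 = 100.58 hPa.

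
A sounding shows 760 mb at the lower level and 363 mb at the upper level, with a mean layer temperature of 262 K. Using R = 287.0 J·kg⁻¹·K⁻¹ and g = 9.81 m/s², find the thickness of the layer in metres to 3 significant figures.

Hypsometric equation: Δz = (R T̄/g) ln(P₁/P₂).
R T̄/g = 287.0 × 262 / 9.81 = 7665.0 m.
ln(760/363) = ln(2.0937) = 0.73893.
Δz = 7665.0 × 0.73893 = 5663.9 m.

Δz ≈ 5660 m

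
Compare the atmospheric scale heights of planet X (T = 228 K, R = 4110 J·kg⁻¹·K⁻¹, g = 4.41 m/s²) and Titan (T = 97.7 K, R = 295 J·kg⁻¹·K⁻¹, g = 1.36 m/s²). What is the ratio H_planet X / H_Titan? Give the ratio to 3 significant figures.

H = RT/g for each body.
H_planet X = 4110 × 228 / 4.41 = 212490 m.
H_Titan = 295 × 97.7 / 1.36 = 21192 m.
H_planet X/H_Titan = 212490/21192 = 10.027.

H_planet X/H_Titan ≈ 10.0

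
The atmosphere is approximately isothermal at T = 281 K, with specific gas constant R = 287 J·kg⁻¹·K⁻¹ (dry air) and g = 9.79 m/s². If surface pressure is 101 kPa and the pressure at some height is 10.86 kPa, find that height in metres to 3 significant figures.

z ≈ 18400 m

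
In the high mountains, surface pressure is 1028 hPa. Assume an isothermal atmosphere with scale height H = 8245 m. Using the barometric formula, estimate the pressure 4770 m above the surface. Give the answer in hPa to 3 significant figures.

Barometric formula: P = P₀ exp(−z/H).
z/H = 4770.0/8245.0 = 0.57853; exp(−0.57853) = 0.56072.
P = 1028 × 0.56072 = 576.42 hPa.

P ≈ 576 hPa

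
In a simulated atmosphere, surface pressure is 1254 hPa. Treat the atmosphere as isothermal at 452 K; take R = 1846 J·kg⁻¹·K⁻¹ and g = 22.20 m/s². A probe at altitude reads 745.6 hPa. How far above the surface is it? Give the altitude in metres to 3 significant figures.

z ≈ 19500 m

Scale height: H = RT/g = 1846 × 452 / 22.20 = 37585 m.
Invert the barometric formula: z = H ln(P₀/P).
P₀/P = 1254/745.6 = 1.6819; ln(1.6819) = 0.51992.
z = 37585 × 0.51992 = 19541 m.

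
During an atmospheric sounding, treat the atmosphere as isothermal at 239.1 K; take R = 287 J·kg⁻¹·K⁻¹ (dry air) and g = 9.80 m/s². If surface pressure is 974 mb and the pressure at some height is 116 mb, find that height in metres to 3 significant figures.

Scale height: H = RT/g = 287 × 239.1 / 9.80 = 7002.2 m.
Invert the barometric formula: z = H ln(P₀/P).
P₀/P = 974/116 = 8.3966; ln(8.3966) = 2.1278.
z = 7002.2 × 2.1278 = 14899 m.

z ≈ 14900 m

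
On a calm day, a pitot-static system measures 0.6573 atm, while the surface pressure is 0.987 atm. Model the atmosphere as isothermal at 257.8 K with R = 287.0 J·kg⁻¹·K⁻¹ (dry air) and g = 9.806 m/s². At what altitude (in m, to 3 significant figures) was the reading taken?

z ≈ 3070 m

Scale height: H = RT/g = 287.0 × 257.8 / 9.806 = 7545.2 m.
Invert the barometric formula: z = H ln(P₀/P).
P₀/P = 0.987/0.6573 = 1.5016; ln(1.5016) = 0.40653.
z = 7545.2 × 0.40653 = 3067.4 m.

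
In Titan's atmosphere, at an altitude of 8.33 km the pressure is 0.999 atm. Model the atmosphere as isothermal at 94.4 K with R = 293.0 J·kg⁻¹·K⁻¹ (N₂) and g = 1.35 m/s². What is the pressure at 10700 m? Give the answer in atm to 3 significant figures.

Scale height: H = RT/g = 293.0 × 94.4 / 1.35 = 20488 m.
Between two levels, P₂ = P₁ exp(−Δz/H) with Δz = z₂ − z₁.
Δz = 10700 − 8330.0 = 2370.0 m; Δz/H = 2370.0/20488 = 0.11568.
P₂ = 0.999 × exp(−0.11568) = 0.999 × 0.89076 = 0.88987 atm.

P ≈ 0.890 atm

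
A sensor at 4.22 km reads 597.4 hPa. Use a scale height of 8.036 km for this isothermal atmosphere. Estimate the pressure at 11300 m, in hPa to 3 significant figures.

Between two levels, P₂ = P₁ exp(−Δz/H) with Δz = z₂ − z₁.
Δz = 11300 − 4220.0 = 7080.0 m; Δz/H = 7080.0/8036.0 = 0.88104.
P₂ = 597.4 × exp(−0.88104) = 597.4 × 0.41435 = 247.53 hPa.

P ≈ 248 hPa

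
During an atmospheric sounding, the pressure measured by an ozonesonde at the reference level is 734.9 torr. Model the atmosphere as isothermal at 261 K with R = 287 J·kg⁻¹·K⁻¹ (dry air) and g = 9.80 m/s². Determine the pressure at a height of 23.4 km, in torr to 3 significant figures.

Scale height: H = RT/g = 287 × 261 / 9.80 = 7643.6 m.
Barometric formula: P = P₀ exp(−z/H).
z/H = 23400/7643.6 = 3.0614; exp(−3.0614) = 0.046822.
P = 734.9 × 0.046822 = 34.409 torr.

P ≈ 34.4 torr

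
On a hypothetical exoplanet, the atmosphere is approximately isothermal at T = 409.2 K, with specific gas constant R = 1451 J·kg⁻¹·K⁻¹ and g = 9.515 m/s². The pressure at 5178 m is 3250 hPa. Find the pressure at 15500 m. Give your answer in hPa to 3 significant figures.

Scale height: H = RT/g = 1451 × 409.2 / 9.515 = 62401 m.
Between two levels, P₂ = P₁ exp(−Δz/H) with Δz = z₂ − z₁.
Δz = 15500 − 5178.0 = 10322 m; Δz/H = 10322/62401 = 0.16541.
P₂ = 3250 × exp(−0.16541) = 3250 × 0.84755 = 2754.5 hPa.

P ≈ 2750 hPa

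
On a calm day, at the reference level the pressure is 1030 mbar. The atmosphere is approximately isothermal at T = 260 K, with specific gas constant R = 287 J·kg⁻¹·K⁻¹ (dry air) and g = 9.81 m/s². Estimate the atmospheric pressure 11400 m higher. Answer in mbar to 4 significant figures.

P ≈ 230.1 mbar

Scale height: H = RT/g = 287 × 260 / 9.81 = 7606.5 m.
Barometric formula: P = P₀ exp(−z/H).
z/H = 11400/7606.5 = 1.4987; exp(−1.4987) = 0.22342.
P = 1030 × 0.22342 = 230.12 mbar.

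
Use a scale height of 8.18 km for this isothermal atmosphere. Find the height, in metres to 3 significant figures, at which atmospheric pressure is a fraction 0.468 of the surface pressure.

Set P/P₀ = exp(−z/H) = 0.468, so z = −H ln(0.468).
−ln(0.468) = 0.75929; z = 8180.0 × 0.75929 = 6211.0 m.

z ≈ 6210 m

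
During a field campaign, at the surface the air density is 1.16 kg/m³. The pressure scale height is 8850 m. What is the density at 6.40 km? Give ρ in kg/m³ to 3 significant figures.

In an isothermal atmosphere, density decays like pressure: ρ = ρ₀ exp(−z/H).
z/H = 6400.0/8850.0 = 0.72316; exp(−0.72316) = 0.48522.
ρ = 1.16 × 0.48522 = 0.56286 kg/m³.

ρ ≈ 0.563 kg/m³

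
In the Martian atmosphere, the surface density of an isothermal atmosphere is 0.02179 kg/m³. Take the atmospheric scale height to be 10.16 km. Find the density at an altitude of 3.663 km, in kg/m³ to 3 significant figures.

In an isothermal atmosphere, density decays like pressure: ρ = ρ₀ exp(−z/H).
z/H = 3663.0/10160 = 0.36053; exp(−0.36053) = 0.69731.
ρ = 0.02179 × 0.69731 = 0.015194 kg/m³.

ρ ≈ 0.0152 kg/m³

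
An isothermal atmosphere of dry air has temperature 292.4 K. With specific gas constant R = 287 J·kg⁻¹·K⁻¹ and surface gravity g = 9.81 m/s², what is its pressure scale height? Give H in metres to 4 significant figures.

H ≈ 8554 m

The scale height of an isothermal atmosphere is H = RT/g.
H = 287 × 292.4 / 9.81 = 83919/9.81 = 8554.4 m.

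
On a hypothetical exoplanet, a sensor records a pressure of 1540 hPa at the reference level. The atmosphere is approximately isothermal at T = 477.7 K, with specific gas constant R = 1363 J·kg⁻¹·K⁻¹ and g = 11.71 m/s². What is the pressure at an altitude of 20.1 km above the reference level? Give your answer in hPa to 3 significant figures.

P ≈ 1070 hPa

Scale height: H = RT/g = 1363 × 477.7 / 11.71 = 55602 m.
Barometric formula: P = P₀ exp(−z/H).
z/H = 20100/55602 = 0.36150; exp(−0.36150) = 0.69663.
P = 1540 × 0.69663 = 1072.8 hPa.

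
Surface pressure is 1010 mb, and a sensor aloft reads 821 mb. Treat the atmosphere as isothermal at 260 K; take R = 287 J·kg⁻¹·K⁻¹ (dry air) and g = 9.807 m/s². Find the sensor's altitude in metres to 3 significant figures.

Scale height: H = RT/g = 287 × 260 / 9.807 = 7608.9 m.
Invert the barometric formula: z = H ln(P₀/P).
P₀/P = 1010/821 = 1.2302; ln(1.2302) = 0.20718.
z = 7608.9 × 0.20718 = 1576.4 m.

z ≈ 1580 m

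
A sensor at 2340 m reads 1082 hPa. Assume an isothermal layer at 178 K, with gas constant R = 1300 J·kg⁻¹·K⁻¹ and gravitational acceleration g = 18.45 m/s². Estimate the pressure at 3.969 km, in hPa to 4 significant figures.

P ≈ 950.2 hPa

Scale height: H = RT/g = 1300 × 178 / 18.45 = 12542 m.
Between two levels, P₂ = P₁ exp(−Δz/H) with Δz = z₂ − z₁.
Δz = 3969.0 − 2340.0 = 1629.0 m; Δz/H = 1629.0/12542 = 0.12988.
P₂ = 1082 × exp(−0.12988) = 1082 × 0.87820 = 950.21 hPa.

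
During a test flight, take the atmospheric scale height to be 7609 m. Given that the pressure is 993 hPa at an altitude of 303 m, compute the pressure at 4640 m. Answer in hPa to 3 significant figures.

P ≈ 562 hPa

Between two levels, P₂ = P₁ exp(−Δz/H) with Δz = z₂ − z₁.
Δz = 4640.0 − 303.00 = 4337.0 m; Δz/H = 4337.0/7609.0 = 0.56998.
P₂ = 993 × exp(−0.56998) = 993 × 0.56554 = 561.58 hPa.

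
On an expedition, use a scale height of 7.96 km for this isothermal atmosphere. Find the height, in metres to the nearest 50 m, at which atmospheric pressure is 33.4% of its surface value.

z ≈ 8750 m

Set P/P₀ = exp(−z/H) = 0.334, so z = −H ln(0.334).
−ln(0.334) = 1.0966; z = 7960.0 × 1.0966 = 8728.9 m.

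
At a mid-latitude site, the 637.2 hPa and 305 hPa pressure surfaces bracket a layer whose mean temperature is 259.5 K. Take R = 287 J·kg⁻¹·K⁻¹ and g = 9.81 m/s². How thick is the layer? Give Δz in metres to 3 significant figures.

Hypsometric equation: Δz = (R T̄/g) ln(P₁/P₂).
R T̄/g = 287 × 259.5 / 9.81 = 7591.9 m.
ln(637.2/305) = ln(2.0892) = 0.73678.
Δz = 7591.9 × 0.73678 = 5593.6 m.

Δz ≈ 5590 m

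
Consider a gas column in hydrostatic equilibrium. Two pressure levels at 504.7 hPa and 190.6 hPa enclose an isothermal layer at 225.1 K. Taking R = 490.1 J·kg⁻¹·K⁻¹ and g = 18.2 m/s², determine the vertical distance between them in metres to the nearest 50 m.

Hypsometric equation: Δz = (R T̄/g) ln(P₁/P₂).
R T̄/g = 490.1 × 225.1 / 18.2 = 6061.6 m.
ln(504.7/190.6) = ln(2.6480) = 0.97380.
Δz = 6061.6 × 0.97380 = 5902.8 m.

Δz ≈ 5900 m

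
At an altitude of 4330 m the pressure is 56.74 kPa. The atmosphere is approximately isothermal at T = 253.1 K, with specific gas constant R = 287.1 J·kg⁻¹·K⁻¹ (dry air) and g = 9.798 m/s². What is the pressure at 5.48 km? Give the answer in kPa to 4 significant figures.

Scale height: H = RT/g = 287.1 × 253.1 / 9.798 = 7416.3 m.
Between two levels, P₂ = P₁ exp(−Δz/H) with Δz = z₂ − z₁.
Δz = 5480.0 − 4330.0 = 1150.0 m; Δz/H = 1150.0/7416.3 = 0.15506.
P₂ = 56.74 × exp(−0.15506) = 56.74 × 0.85636 = 48.590 kPa.

P ≈ 48.59 kPa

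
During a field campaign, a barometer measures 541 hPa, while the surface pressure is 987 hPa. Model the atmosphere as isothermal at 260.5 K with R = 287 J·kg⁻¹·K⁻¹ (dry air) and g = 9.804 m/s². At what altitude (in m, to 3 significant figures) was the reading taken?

z ≈ 4590 m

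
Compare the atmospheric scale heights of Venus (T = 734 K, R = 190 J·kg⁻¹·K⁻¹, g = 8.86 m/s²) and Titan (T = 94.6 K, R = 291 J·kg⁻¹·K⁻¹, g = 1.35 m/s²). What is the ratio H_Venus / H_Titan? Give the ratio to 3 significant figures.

H = RT/g for each body.
H_Venus = 190 × 734 / 8.86 = 15740 m.
H_Titan = 291 × 94.6 / 1.35 = 20392 m.
H_Venus/H_Titan = 15740/20392 = 0.77187.

H_Venus/H_Titan ≈ 0.772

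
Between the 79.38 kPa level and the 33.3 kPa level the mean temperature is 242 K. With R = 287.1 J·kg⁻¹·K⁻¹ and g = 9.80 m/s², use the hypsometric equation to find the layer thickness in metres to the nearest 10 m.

Δz ≈ 6160 m

Hypsometric equation: Δz = (R T̄/g) ln(P₁/P₂).
R T̄/g = 287.1 × 242 / 9.80 = 7089.6 m.
ln(79.38/33.3) = ln(2.3838) = 0.86870.
Δz = 7089.6 × 0.86870 = 6158.7 m.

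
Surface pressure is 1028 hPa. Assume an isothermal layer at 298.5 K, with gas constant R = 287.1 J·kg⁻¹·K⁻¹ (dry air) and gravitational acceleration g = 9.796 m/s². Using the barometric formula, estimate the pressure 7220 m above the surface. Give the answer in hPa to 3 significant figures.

P ≈ 450 hPa

Scale height: H = RT/g = 287.1 × 298.5 / 9.796 = 8748.4 m.
Barometric formula: P = P₀ exp(−z/H).
z/H = 7220.0/8748.4 = 0.82529; exp(−0.82529) = 0.43811.
P = 1028 × 0.43811 = 450.38 hPa.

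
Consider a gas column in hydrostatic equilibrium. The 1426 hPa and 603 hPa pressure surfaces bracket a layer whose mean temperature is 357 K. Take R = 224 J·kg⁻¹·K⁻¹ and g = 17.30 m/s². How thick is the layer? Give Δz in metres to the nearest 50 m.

Hypsometric equation: Δz = (R T̄/g) ln(P₁/P₂).
R T̄/g = 224 × 357 / 17.30 = 4622.4 m.
ln(1426/603) = ln(2.3648) = 0.86069.
Δz = 4622.4 × 0.86069 = 3978.5 m.

Δz ≈ 4000 m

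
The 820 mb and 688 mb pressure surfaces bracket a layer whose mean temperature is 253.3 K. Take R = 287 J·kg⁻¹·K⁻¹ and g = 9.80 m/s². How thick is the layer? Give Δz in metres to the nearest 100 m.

Δz ≈ 1300 m

Hypsometric equation: Δz = (R T̄/g) ln(P₁/P₂).
R T̄/g = 287 × 253.3 / 9.80 = 7418.1 m.
ln(820/688) = ln(1.1919) = 0.17555.
Δz = 7418.1 × 0.17555 = 1302.2 m.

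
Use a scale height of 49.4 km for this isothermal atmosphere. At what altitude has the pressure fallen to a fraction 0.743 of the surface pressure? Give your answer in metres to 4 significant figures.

Set P/P₀ = exp(−z/H) = 0.743, so z = −H ln(0.743).
−ln(0.743) = 0.29706; z = 49400 × 0.29706 = 14675 m.

z ≈ 14670 m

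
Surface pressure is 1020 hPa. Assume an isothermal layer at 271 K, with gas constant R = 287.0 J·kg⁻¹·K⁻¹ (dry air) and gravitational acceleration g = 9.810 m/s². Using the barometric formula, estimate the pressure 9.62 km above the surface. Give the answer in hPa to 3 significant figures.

P ≈ 303 hPa

Scale height: H = RT/g = 287.0 × 271 / 9.810 = 7928.3 m.
Barometric formula: P = P₀ exp(−z/H).
z/H = 9620.0/7928.3 = 1.2134; exp(−1.2134) = 0.29719.
P = 1020 × 0.29719 = 303.13 hPa.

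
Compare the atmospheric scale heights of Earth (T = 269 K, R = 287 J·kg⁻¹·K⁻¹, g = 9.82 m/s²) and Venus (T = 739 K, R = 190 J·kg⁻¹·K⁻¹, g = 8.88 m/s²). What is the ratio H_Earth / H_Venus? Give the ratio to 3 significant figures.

H_Earth/H_Venus ≈ 0.497

H = RT/g for each body.
H_Earth = 287 × 269 / 9.82 = 7861.8 m.
H_Venus = 190 × 739 / 8.88 = 15812 m.
H_Earth/H_Venus = 7861.8/15812 = 0.49720.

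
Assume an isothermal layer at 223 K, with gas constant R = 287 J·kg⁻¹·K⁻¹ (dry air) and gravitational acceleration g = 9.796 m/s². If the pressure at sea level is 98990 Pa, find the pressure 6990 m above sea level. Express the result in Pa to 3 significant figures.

P ≈ 34000 Pa

Scale height: H = RT/g = 287 × 223 / 9.796 = 6533.4 m.
Barometric formula: P = P₀ exp(−z/H).
z/H = 6990.0/6533.4 = 1.0699; exp(−1.0699) = 0.34304.
P = 98990 × 0.34304 = 33958 Pa.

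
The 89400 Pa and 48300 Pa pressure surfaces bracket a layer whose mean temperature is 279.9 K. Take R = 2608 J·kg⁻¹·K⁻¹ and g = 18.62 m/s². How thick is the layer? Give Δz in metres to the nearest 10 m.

Δz ≈ 24140 m

Hypsometric equation: Δz = (R T̄/g) ln(P₁/P₂).
R T̄/g = 2608 × 279.9 / 18.62 = 39204 m.
ln(89400/48300) = ln(1.8509) = 0.61567.
Δz = 39204 × 0.61567 = 24137 m.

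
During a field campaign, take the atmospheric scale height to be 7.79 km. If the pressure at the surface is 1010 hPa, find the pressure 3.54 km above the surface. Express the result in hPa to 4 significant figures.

Barometric formula: P = P₀ exp(−z/H).
z/H = 3540.0/7790.0 = 0.45443; exp(−0.45443) = 0.63481.
P = 1010 × 0.63481 = 641.16 hPa.

P ≈ 641.2 hPa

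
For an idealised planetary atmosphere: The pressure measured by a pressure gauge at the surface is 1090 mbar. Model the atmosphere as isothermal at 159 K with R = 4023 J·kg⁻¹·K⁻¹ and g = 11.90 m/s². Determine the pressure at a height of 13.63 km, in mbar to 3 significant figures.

Scale height: H = RT/g = 4023 × 159 / 11.90 = 53753 m.
Barometric formula: P = P₀ exp(−z/H).
z/H = 13630/53753 = 0.25357; exp(−0.25357) = 0.77603.
P = 1090 × 0.77603 = 845.87 mbar.

P ≈ 846 mbar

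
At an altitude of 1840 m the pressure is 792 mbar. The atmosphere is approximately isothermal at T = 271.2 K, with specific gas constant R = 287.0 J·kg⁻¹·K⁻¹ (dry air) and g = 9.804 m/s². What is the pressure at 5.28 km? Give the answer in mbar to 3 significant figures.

P ≈ 514 mbar

Scale height: H = RT/g = 287.0 × 271.2 / 9.804 = 7939.0 m.
Between two levels, P₂ = P₁ exp(−Δz/H) with Δz = z₂ − z₁.
Δz = 5280.0 − 1840.0 = 3440.0 m; Δz/H = 3440.0/7939.0 = 0.43330.
P₂ = 792 × exp(−0.43330) = 792 × 0.64837 = 513.51 mbar.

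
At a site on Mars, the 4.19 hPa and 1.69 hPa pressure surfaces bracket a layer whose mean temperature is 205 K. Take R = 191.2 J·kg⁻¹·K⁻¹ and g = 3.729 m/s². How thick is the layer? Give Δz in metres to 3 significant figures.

Hypsometric equation: Δz = (R T̄/g) ln(P₁/P₂).
R T̄/g = 191.2 × 205 / 3.729 = 10511 m.
ln(4.19/1.69) = ln(2.4793) = 0.90798.
Δz = 10511 × 0.90798 = 9543.8 m.

Δz ≈ 9540 m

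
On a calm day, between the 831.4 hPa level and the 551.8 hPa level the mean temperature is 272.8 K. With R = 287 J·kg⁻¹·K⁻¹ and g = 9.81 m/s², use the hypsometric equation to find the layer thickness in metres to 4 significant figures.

Δz ≈ 3272 m

Hypsometric equation: Δz = (R T̄/g) ln(P₁/P₂).
R T̄/g = 287 × 272.8 / 9.81 = 7981.0 m.
ln(831.4/551.8) = ln(1.5067) = 0.40992.
Δz = 7981.0 × 0.40992 = 3271.6 m.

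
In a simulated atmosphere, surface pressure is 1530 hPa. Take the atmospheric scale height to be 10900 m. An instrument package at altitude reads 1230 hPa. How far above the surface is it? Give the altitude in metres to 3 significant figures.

Invert the barometric formula: z = H ln(P₀/P).
P₀/P = 1530/1230 = 1.2439; ln(1.2439) = 0.21825.
z = 10900 × 0.21825 = 2378.9 m.

z ≈ 2380 m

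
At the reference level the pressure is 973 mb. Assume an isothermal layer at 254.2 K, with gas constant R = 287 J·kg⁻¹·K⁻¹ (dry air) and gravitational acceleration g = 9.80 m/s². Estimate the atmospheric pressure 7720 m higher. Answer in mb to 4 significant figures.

P ≈ 344.9 mb

Scale height: H = RT/g = 287 × 254.2 / 9.80 = 7444.4 m.
Barometric formula: P = P₀ exp(−z/H).
z/H = 7720.0/7444.4 = 1.0370; exp(−1.0370) = 0.35452.
P = 973 × 0.35452 = 344.95 mb.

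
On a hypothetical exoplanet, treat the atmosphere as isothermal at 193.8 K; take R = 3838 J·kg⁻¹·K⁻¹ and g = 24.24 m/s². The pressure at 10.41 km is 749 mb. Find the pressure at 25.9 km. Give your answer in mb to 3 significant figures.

P ≈ 452 mb

Scale height: H = RT/g = 3838 × 193.8 / 24.24 = 30685 m.
Between two levels, P₂ = P₁ exp(−Δz/H) with Δz = z₂ − z₁.
Δz = 25900 − 10410 = 15490 m; Δz/H = 15490/30685 = 0.50481.
P₂ = 749 × exp(−0.50481) = 749 × 0.60362 = 452.11 mb.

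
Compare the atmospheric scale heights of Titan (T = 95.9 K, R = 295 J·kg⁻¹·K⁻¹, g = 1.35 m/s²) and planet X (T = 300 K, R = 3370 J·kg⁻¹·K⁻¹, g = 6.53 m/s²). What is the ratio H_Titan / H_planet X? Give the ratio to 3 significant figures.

H = RT/g for each body.
H_Titan = 295 × 95.9 / 1.35 = 20956 m.
H_planet X = 3370 × 300 / 6.53 = 154820 m.
H_Titan/H_planet X = 20956/154820 = 0.13536.

H_Titan/H_planet X ≈ 0.135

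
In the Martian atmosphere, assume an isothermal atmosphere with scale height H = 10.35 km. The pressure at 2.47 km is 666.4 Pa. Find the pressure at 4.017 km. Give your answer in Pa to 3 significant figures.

P ≈ 574 Pa

Between two levels, P₂ = P₁ exp(−Δz/H) with Δz = z₂ − z₁.
Δz = 4017.0 − 2470.0 = 1547.0 m; Δz/H = 1547.0/10350 = 0.14947.
P₂ = 666.4 × exp(−0.14947) = 666.4 × 0.86116 = 573.88 Pa.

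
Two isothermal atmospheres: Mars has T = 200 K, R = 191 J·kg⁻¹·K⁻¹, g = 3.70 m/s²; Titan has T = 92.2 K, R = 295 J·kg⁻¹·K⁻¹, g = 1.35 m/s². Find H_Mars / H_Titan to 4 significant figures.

H_Mars/H_Titan ≈ 0.5124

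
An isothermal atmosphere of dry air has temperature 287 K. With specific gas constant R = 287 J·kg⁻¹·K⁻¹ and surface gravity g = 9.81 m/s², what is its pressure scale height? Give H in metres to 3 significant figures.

The scale height of an isothermal atmosphere is H = RT/g.
H = 287 × 287 / 9.81 = 82369/9.81 = 8396.4 m.

H ≈ 8400 m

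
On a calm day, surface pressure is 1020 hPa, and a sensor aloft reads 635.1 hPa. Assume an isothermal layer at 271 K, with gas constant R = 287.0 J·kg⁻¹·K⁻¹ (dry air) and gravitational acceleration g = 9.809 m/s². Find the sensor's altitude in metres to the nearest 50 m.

z ≈ 3750 m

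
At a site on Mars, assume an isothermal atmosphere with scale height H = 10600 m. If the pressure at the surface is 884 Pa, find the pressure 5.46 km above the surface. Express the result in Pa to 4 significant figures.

P ≈ 528.1 Pa

Barometric formula: P = P₀ exp(−z/H).
z/H = 5460.0/10600 = 0.51509; exp(−0.51509) = 0.59745.
P = 884 × 0.59745 = 528.15 Pa.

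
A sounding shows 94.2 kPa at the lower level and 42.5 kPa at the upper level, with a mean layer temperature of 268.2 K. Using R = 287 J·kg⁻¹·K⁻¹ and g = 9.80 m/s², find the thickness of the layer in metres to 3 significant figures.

Hypsometric equation: Δz = (R T̄/g) ln(P₁/P₂).
R T̄/g = 287 × 268.2 / 9.80 = 7854.4 m.
ln(94.2/42.5) = ln(2.2165) = 0.79593.
Δz = 7854.4 × 0.79593 = 6251.6 m.

Δz ≈ 6250 m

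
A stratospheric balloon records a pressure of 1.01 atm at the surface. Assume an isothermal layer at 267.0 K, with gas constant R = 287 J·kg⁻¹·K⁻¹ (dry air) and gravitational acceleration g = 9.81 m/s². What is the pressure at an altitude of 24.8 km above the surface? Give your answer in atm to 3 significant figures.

Scale height: H = RT/g = 287 × 267.0 / 9.81 = 7811.3 m.
Barometric formula: P = P₀ exp(−z/H).
z/H = 24800/7811.3 = 3.1749; exp(−3.1749) = 0.041798.
P = 1.01 × 0.041798 = 0.042216 atm.

P ≈ 0.0422 atm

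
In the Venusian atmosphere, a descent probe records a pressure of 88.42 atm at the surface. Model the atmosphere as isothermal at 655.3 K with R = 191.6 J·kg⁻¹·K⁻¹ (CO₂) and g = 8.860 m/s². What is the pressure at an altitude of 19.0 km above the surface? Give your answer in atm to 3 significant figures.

P ≈ 23.1 atm

Scale height: H = RT/g = 191.6 × 655.3 / 8.860 = 14171 m.
Barometric formula: P = P₀ exp(−z/H).
z/H = 19000/14171 = 1.3408; exp(−1.3408) = 0.26164.
P = 88.42 × 0.26164 = 23.134 atm.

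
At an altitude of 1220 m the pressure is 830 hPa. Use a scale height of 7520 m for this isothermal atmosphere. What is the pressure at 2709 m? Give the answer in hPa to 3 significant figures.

Between two levels, P₂ = P₁ exp(−Δz/H) with Δz = z₂ − z₁.
Δz = 2709.0 − 1220.0 = 1489.0 m; Δz/H = 1489.0/7520.0 = 0.19801.
P₂ = 830 × exp(−0.19801) = 830 × 0.82036 = 680.90 hPa.

P ≈ 681 hPa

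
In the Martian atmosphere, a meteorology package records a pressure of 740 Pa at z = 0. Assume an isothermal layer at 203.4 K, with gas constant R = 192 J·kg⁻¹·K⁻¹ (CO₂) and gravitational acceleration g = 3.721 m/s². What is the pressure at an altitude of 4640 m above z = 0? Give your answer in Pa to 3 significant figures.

Scale height: H = RT/g = 192 × 203.4 / 3.721 = 10495 m.
Barometric formula: P = P₀ exp(−z/H).
z/H = 4640.0/10495 = 0.44212; exp(−0.44212) = 0.64267.
P = 740 × 0.64267 = 475.58 Pa.

P ≈ 476 Pa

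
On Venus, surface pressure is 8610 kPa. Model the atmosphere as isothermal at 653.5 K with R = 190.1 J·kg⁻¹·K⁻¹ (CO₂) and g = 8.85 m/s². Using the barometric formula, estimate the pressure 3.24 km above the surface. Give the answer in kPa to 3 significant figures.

Scale height: H = RT/g = 190.1 × 653.5 / 8.85 = 14037 m.
Barometric formula: P = P₀ exp(−z/H).
z/H = 3240.0/14037 = 0.23082; exp(−0.23082) = 0.79388.
P = 8610 × 0.79388 = 6835.3 kPa.

P ≈ 6840 kPa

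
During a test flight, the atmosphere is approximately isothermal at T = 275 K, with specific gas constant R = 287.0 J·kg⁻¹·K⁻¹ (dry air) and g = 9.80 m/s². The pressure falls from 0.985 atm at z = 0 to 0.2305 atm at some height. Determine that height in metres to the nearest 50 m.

Scale height: H = RT/g = 287.0 × 275 / 9.80 = 8053.6 m.
Invert the barometric formula: z = H ln(P₀/P).
P₀/P = 0.985/0.2305 = 4.2733; ln(4.2733) = 1.4524.
z = 8053.6 × 1.4524 = 11697 m.

z ≈ 11700 m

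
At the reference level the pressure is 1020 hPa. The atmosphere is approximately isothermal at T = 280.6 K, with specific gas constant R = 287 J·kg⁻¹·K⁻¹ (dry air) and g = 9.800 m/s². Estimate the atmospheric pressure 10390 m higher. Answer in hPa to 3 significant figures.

P ≈ 288 hPa

Scale height: H = RT/g = 287 × 280.6 / 9.800 = 8217.6 m.
Barometric formula: P = P₀ exp(−z/H).
z/H = 10390/8217.6 = 1.2644; exp(−1.2644) = 0.28241.
P = 1020 × 0.28241 = 288.06 hPa.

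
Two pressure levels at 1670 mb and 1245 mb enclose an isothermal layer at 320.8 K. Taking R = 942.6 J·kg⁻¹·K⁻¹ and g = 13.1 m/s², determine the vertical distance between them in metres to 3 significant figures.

Hypsometric equation: Δz = (R T̄/g) ln(P₁/P₂).
R T̄/g = 942.6 × 320.8 / 13.1 = 23083 m.
ln(1670/1245) = ln(1.3414) = 0.29371.
Δz = 23083 × 0.29371 = 6779.7 m.

Δz ≈ 6780 m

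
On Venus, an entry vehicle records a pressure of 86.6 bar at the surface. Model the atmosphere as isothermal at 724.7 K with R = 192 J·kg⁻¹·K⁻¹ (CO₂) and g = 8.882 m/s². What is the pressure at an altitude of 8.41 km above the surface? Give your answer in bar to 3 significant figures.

P ≈ 50.6 bar

Scale height: H = RT/g = 192 × 724.7 / 8.882 = 15666 m.
Barometric formula: P = P₀ exp(−z/H).
z/H = 8410.0/15666 = 0.53683; exp(−0.53683) = 0.58460.
P = 86.6 × 0.58460 = 50.626 bar.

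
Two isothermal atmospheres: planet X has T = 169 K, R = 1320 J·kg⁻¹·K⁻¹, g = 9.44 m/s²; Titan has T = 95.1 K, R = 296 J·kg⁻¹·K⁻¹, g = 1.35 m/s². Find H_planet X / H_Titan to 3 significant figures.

H = RT/g for each body.
H_planet X = 1320 × 169 / 9.44 = 23631 m.
H_Titan = 296 × 95.1 / 1.35 = 20852 m.
H_planet X/H_Titan = 23631/20852 = 1.1333.

H_planet X/H_Titan ≈ 1.13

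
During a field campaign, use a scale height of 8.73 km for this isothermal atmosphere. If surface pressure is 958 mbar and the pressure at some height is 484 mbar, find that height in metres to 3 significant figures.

z ≈ 5960 m

Invert the barometric formula: z = H ln(P₀/P).
P₀/P = 958/484 = 1.9793; ln(1.9793) = 0.68274.
z = 8730.0 × 0.68274 = 5960.3 m.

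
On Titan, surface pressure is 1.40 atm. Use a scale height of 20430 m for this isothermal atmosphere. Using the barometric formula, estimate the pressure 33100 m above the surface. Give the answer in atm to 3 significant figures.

P ≈ 0.277 atm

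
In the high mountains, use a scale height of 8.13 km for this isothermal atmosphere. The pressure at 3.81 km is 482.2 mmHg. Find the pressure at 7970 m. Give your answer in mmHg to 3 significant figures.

P ≈ 289 mmHg

Between two levels, P₂ = P₁ exp(−Δz/H) with Δz = z₂ − z₁.
Δz = 7970.0 − 3810.0 = 4160.0 m; Δz/H = 4160.0/8130.0 = 0.51169.
P₂ = 482.2 × exp(−0.51169) = 482.2 × 0.59948 = 289.07 mmHg.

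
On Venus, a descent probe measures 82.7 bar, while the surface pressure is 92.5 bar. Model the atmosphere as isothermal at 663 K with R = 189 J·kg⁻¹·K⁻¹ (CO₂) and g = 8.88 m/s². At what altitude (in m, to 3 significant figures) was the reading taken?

z ≈ 1580 m

Scale height: H = RT/g = 189 × 663 / 8.88 = 14111 m.
Invert the barometric formula: z = H ln(P₀/P).
P₀/P = 92.5/82.7 = 1.1185; ln(1.1185) = 0.11199.
z = 14111 × 0.11199 = 1580.3 m.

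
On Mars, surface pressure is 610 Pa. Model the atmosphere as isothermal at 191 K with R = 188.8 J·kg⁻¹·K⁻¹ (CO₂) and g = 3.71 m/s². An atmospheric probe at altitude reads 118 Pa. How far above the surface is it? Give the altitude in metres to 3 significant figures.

z ≈ 16000 m

Scale height: H = RT/g = 188.8 × 191 / 3.71 = 9719.9 m.
Invert the barometric formula: z = H ln(P₀/P).
P₀/P = 610/118 = 5.1695; ln(5.1695) = 1.6428.
z = 9719.9 × 1.6428 = 15968 m.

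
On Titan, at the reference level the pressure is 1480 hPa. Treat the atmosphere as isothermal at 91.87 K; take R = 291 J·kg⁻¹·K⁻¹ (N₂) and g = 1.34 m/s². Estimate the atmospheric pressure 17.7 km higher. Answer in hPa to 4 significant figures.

P ≈ 609.5 hPa

Scale height: H = RT/g = 291 × 91.87 / 1.34 = 19951 m.
Barometric formula: P = P₀ exp(−z/H).
z/H = 17700/19951 = 0.88717; exp(−0.88717) = 0.41182.
P = 1480 × 0.41182 = 609.49 hPa.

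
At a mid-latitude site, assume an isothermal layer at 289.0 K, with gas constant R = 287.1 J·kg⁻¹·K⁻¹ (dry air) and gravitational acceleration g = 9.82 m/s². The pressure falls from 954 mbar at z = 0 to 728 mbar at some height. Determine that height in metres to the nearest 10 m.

z ≈ 2280 m

Scale height: H = RT/g = 287.1 × 289.0 / 9.82 = 8449.3 m.
Invert the barometric formula: z = H ln(P₀/P).
P₀/P = 954/728 = 1.3104; ln(1.3104) = 0.27033.
z = 8449.3 × 0.27033 = 2284.1 m.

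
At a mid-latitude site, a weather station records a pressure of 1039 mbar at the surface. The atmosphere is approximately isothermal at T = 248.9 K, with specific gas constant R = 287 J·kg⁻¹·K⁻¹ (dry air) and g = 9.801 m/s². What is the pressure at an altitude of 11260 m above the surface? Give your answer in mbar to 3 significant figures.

P ≈ 222 mbar

Scale height: H = RT/g = 287 × 248.9 / 9.801 = 7288.5 m.
Barometric formula: P = P₀ exp(−z/H).
z/H = 11260/7288.5 = 1.5449; exp(−1.5449) = 0.21333.
P = 1039 × 0.21333 = 221.65 mbar.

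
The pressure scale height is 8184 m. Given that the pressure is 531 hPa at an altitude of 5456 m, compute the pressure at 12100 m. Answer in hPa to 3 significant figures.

Between two levels, P₂ = P₁ exp(−Δz/H) with Δz = z₂ − z₁.
Δz = 12100 − 5456.0 = 6644.0 m; Δz/H = 6644.0/8184.0 = 0.81183.
P₂ = 531 × exp(−0.81183) = 531 × 0.44404 = 235.79 hPa.

P ≈ 236 hPa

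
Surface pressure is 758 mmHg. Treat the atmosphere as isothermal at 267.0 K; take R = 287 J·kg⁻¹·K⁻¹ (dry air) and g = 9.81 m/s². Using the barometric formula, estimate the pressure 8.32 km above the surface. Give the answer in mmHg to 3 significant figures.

P ≈ 261 mmHg

Scale height: H = RT/g = 287 × 267.0 / 9.81 = 7811.3 m.
Barometric formula: P = P₀ exp(−z/H).
z/H = 8320.0/7811.3 = 1.0651; exp(−1.0651) = 0.34469.
P = 758 × 0.34469 = 261.28 mmHg.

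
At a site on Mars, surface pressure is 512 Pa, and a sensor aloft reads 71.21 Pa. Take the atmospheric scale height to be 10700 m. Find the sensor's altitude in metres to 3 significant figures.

z ≈ 21100 m

Invert the barometric formula: z = H ln(P₀/P).
P₀/P = 512/71.21 = 7.1900; ln(7.1900) = 1.9727.
z = 10700 × 1.9727 = 21108 m.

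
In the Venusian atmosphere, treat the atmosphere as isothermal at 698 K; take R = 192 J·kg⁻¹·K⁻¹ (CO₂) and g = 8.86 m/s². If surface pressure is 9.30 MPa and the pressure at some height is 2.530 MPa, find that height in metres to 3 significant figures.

z ≈ 19700 m

Scale height: H = RT/g = 192 × 698 / 8.86 = 15126 m.
Invert the barometric formula: z = H ln(P₀/P).
P₀/P = 9.30/2.530 = 3.6759; ln(3.6759) = 1.3018.
z = 15126 × 1.3018 = 19691 m.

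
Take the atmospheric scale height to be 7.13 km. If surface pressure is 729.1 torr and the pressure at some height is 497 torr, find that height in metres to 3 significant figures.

Invert the barometric formula: z = H ln(P₀/P).
P₀/P = 729.1/497 = 1.4670; ln(1.4670) = 0.38322.
z = 7130.0 × 0.38322 = 2732.4 m.

z ≈ 2730 m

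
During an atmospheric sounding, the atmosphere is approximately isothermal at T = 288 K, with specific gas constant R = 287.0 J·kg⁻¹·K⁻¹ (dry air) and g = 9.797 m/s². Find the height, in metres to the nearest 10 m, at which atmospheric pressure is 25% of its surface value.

z ≈ 11700 m

Scale height: H = RT/g = 287.0 × 288 / 9.797 = 8436.9 m.
Set P/P₀ = exp(−z/H) = 0.25, so z = −H ln(0.25).
−ln(0.25) = 1.3863; z = 8436.9 × 1.3863 = 11696 m.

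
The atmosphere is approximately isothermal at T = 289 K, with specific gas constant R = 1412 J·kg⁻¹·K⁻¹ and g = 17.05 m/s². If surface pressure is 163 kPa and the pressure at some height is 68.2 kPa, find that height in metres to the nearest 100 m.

z ≈ 20900 m

Scale height: H = RT/g = 1412 × 289 / 17.05 = 23934 m.
Invert the barometric formula: z = H ln(P₀/P).
P₀/P = 163/68.2 = 2.3900; ln(2.3900) = 0.87129.
z = 23934 × 0.87129 = 20853 m.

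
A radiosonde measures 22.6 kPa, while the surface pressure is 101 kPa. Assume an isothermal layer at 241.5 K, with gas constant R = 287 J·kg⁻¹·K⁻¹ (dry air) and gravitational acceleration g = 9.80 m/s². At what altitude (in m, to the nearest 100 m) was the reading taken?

Scale height: H = RT/g = 287 × 241.5 / 9.80 = 7072.5 m.
Invert the barometric formula: z = H ln(P₀/P).
P₀/P = 101/22.6 = 4.4690; ln(4.4690) = 1.4972.
z = 7072.5 × 1.4972 = 10589 m.

z ≈ 10600 m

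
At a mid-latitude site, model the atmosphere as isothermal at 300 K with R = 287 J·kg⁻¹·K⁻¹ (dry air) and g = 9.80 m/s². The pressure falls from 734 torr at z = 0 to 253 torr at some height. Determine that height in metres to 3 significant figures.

Scale height: H = RT/g = 287 × 300 / 9.80 = 8785.7 m.
Invert the barometric formula: z = H ln(P₀/P).
P₀/P = 734/253 = 2.9012; ln(2.9012) = 1.0651.
z = 8785.7 × 1.0651 = 9357.6 m.

z ≈ 9360 m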